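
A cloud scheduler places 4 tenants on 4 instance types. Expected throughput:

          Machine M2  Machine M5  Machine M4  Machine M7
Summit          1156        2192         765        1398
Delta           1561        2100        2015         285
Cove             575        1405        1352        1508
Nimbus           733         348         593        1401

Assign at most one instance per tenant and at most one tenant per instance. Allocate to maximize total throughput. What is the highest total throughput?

Optimal: Summit→Machine M5 (2192 ops/s), Delta→Machine M2 (1561 ops/s), Cove→Machine M4 (1352 ops/s), Nimbus→Machine M7 (1401 ops/s) — total 2192+1561+1352+1401 = 6506 ops/s.
Max-entry greedy (repeatedly take the single best remaining cell) gives 6448 ops/s, worse by 58.

Maximum total: 6506 ops/s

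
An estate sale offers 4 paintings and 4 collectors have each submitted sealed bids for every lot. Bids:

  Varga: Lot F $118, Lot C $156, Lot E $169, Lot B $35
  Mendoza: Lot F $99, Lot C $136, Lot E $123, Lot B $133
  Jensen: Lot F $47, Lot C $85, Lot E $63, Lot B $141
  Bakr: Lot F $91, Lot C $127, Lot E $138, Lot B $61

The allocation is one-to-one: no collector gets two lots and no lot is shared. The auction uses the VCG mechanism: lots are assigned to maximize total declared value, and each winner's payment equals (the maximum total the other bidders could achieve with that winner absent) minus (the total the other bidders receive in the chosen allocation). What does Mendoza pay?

Efficient allocation: Varga→Lot E ($169), Mendoza→Lot C ($136), Jensen→Lot B ($141), Bakr→Lot F ($91); total welfare W = $537.
Mendoza receives Lot C at value $136, so the others get W − 136 = $401.
Without Mendoza: best allocation of the remaining 3 bidders over all 4 lots is Varga→Lot E ($169), Jensen→Lot B ($141), Bakr→Lot C ($127), total $437.
VCG payment = (others' best without Mendoza) − (others' welfare with Mendoza) = 437 − 401 = $36.

Mendoza pays $36.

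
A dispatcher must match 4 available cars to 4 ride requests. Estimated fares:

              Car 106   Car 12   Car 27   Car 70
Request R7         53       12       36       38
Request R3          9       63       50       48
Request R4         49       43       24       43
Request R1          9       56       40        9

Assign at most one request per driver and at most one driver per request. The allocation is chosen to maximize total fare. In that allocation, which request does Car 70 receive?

Car 70 receives Request R4.

Optimal: Car 106→Request R7 ($53), Car 12→Request R1 ($56), Car 27→Request R3 ($50), Car 70→Request R4 ($43) — total 53+56+50+43 = $202.
Row-greedy (each driver in turn takes its best remaining request) gives $199, worse by 3.
Next-best assignment: Car 106→Request R7, Car 12→Request R3, Car 27→Request R1, Car 70→Request R4 = $199.
No other one-to-one assignment exceeds $202.
Car 70's own top request is Request R3 ($48), but forcing Car 70→Request R3 and reassigning the rest optimally gives only $189 — worse by 13.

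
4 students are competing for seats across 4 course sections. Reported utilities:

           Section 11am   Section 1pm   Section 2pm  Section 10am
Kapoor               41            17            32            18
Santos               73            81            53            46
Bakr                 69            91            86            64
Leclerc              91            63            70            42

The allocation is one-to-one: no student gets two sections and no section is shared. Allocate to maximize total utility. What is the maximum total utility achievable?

Max total: 276 points

This is the linear assignment problem.
Optimal: Kapoor→Section 10am (18 points), Santos→Section 1pm (81 points), Bakr→Section 2pm (86 points), Leclerc→Section 11am (91 points) — total 18+81+86+91 = 276 points.
Row-greedy (each student in turn takes its best remaining section) gives 250 points, worse by 26.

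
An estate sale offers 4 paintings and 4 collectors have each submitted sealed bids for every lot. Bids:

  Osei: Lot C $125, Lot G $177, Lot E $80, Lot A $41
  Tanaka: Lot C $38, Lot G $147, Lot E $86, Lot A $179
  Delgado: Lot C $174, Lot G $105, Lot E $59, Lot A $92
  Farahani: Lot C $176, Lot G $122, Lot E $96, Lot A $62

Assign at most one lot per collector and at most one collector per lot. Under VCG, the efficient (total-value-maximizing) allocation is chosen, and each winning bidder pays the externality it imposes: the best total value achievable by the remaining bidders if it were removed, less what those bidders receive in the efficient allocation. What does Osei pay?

Efficient allocation: Osei→Lot G ($177), Tanaka→Lot A ($179), Delgado→Lot C ($174), Farahani→Lot E ($96); total welfare W = $626.
Osei receives Lot G at value $177, so the others get W − 177 = $449.
Without Osei: best allocation of the remaining 3 bidders over all 4 lots is Tanaka→Lot A ($179), Delgado→Lot C ($174), Farahani→Lot G ($122), total $475.
VCG payment = (others' best without Osei) − (others' welfare with Osei) = 475 − 449 = $26.

Osei pays $26.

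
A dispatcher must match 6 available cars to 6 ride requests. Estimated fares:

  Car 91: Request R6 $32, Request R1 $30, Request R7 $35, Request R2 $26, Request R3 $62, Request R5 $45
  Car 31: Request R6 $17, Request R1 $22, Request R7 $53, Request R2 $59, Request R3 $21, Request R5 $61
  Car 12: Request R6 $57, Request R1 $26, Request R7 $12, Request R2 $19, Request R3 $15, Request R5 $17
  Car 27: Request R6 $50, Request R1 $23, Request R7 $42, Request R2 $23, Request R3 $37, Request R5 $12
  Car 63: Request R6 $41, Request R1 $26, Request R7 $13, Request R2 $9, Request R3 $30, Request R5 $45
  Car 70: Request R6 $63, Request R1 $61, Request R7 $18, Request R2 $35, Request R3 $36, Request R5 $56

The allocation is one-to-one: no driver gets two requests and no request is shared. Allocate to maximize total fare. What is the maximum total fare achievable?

Max total: $326

Optimal: Car 91→Request R3 ($62), Car 31→Request R2 ($59), Car 12→Request R6 ($57), Car 27→Request R7 ($42), Car 63→Request R5 ($45), Car 70→Request R1 ($61) — total 62+59+57+42+45+61 = $326.
Column-greedy (each request in turn goes to its best remaining driver) gives $216, worse by 110.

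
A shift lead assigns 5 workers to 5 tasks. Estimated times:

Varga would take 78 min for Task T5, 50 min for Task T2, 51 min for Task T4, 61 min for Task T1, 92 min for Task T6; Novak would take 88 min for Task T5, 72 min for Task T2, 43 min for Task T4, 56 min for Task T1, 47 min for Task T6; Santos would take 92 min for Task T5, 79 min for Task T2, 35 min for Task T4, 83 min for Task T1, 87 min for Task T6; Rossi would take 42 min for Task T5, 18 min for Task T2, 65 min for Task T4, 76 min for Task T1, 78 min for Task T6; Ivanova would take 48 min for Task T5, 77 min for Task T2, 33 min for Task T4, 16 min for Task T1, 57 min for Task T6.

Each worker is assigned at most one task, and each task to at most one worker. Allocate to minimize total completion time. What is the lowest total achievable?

Optimal: Varga→Task T2 (50 min), Novak→Task T6 (47 min), Santos→Task T4 (35 min), Rossi→Task T5 (42 min), Ivanova→Task T1 (16 min) — total 50+47+35+42+16 = 190 min.
Row-greedy (each worker in turn takes its cheapest remaining task) gives 275 min, worse by 85.
Checked against all permutations: 190 min is optimal.

Min total: 190 min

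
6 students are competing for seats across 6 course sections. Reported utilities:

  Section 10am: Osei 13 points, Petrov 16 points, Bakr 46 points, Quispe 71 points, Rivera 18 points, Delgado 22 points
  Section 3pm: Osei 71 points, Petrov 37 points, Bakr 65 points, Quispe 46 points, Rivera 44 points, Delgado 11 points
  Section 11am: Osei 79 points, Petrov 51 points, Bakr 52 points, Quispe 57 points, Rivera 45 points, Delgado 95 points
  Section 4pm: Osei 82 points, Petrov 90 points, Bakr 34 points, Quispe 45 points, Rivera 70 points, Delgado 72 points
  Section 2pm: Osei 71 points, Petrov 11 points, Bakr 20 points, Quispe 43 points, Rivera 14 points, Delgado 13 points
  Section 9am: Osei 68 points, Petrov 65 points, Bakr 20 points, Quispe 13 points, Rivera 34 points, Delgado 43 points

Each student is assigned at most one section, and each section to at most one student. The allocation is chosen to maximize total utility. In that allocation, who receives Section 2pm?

Osei receives Section 2pm.

Optimal: Osei→Section 2pm (71 points), Petrov→Section 9am (65 points), Bakr→Section 3pm (65 points), Quispe→Section 10am (71 points), Rivera→Section 4pm (70 points), Delgado→Section 11am (95 points) — total 71+65+65+71+70+95 = 437 points.
Osei's own top section is Section 4pm (82 points), but forcing Osei→Section 4pm and reassigning the rest optimally gives only 392 points — worse by 45.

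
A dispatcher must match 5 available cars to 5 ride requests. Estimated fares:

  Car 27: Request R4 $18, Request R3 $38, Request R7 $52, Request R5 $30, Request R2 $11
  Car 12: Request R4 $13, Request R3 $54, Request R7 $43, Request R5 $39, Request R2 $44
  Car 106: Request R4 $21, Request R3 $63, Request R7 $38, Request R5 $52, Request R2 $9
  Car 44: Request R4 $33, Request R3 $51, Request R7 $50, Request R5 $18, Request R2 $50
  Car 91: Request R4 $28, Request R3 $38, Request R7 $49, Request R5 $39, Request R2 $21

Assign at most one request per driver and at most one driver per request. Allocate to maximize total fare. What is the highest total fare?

Maximum total: $236

Optimal: Car 27→Request R7 ($52), Car 12→Request R3 ($54), Car 106→Request R5 ($52), Car 44→Request R2 ($50), Car 91→Request R4 ($28) — total 52+54+52+50+28 = $236.
Column-greedy (each request in turn goes to its best remaining driver) gives $208, worse by 28.
Every other assignment is strictly worse.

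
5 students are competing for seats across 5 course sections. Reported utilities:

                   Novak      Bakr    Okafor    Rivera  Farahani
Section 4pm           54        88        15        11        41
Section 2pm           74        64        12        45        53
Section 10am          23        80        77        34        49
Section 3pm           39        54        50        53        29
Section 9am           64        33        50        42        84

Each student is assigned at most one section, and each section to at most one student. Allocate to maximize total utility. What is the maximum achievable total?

Optimal: Novak→Section 2pm (74 points), Bakr→Section 4pm (88 points), Okafor→Section 10am (77 points), Rivera→Section 3pm (53 points), Farahani→Section 9am (84 points) — total 74+88+77+53+84 = 376 points.
Next-best assignment: Novak→Section 9am, Bakr→Section 4pm, Okafor→Section 10am, Rivera→Section 3pm, Farahani→Section 2pm = 335 points.

Max total: 376 points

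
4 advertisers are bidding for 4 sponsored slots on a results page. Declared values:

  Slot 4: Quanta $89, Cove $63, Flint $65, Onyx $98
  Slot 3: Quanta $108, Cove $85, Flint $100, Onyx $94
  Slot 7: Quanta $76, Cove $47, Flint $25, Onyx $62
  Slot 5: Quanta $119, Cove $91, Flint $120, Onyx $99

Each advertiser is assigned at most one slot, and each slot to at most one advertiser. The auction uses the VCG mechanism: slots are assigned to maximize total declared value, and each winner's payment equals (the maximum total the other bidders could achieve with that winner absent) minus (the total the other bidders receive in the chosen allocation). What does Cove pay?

Efficient allocation: Quanta→Slot 7 ($76), Cove→Slot 3 ($85), Flint→Slot 5 ($120), Onyx→Slot 4 ($98); total welfare W = $379.
Cove receives Slot 3 at value $85, so the others get W − 85 = $294.
Without Cove: best allocation of the remaining 3 bidders over all 4 slots is Quanta→Slot 3 ($108), Flint→Slot 5 ($120), Onyx→Slot 4 ($98), total $326.
VCG payment = (others' best without Cove) − (others' welfare with Cove) = 326 − 294 = $32.

Cove pays $32.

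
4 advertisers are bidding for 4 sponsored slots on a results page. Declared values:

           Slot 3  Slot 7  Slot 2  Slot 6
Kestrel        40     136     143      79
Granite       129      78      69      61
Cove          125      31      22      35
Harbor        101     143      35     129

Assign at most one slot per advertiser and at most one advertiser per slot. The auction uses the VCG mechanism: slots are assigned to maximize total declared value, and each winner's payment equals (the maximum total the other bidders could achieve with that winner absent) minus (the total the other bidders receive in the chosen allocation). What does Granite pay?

Efficient allocation: Kestrel→Slot 2 ($143), Granite→Slot 7 ($78), Cove→Slot 3 ($125), Harbor→Slot 6 ($129); total welfare W = $475.
Granite receives Slot 7 at value $78, so the others get W − 78 = $397.
Without Granite: best allocation of the remaining 3 bidders over all 4 slots is Kestrel→Slot 2 ($143), Cove→Slot 3 ($125), Harbor→Slot 7 ($143), total $411.
VCG payment = (others' best without Granite) − (others' welfare with Granite) = 411 − 397 = $14.

Granite pays $14.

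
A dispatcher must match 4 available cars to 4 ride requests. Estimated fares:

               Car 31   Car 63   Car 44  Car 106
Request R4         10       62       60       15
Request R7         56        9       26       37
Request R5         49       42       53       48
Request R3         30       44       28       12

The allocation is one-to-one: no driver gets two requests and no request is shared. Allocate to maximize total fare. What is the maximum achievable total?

This is the linear assignment problem.
Optimal: Car 31→Request R7 ($56), Car 63→Request R3 ($44), Car 44→Request R4 ($60), Car 106→Request R5 ($48) — total 56+44+60+48 = $208.
Row-greedy (each driver in turn takes its best remaining request) gives $183, worse by 25.
Every other assignment is strictly worse.

Max total: $208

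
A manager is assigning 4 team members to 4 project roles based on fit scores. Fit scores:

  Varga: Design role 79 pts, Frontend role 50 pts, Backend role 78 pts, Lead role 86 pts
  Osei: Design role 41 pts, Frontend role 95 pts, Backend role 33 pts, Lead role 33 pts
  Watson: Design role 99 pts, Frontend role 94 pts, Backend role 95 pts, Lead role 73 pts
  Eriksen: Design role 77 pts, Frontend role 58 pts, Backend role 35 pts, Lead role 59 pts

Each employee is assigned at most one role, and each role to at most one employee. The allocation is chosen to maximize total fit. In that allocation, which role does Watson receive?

Watson receives Backend role.

Optimal: Varga→Lead role (86 pts), Osei→Frontend role (95 pts), Watson→Backend role (95 pts), Eriksen→Design role (77 pts) — total 86+95+95+77 = 353 pts.
Row-greedy (each employee in turn takes its best remaining role) gives 315 pts, worse by 38.
Next-best assignment: Varga→Backend role, Osei→Frontend role, Watson→Design role, Eriksen→Lead role = 331 pts.
Every other assignment is strictly worse.
Watson's own top role is Design role (99 pts), but forcing Watson→Design role and reassigning the rest optimally gives only 331 pts — worse by 22.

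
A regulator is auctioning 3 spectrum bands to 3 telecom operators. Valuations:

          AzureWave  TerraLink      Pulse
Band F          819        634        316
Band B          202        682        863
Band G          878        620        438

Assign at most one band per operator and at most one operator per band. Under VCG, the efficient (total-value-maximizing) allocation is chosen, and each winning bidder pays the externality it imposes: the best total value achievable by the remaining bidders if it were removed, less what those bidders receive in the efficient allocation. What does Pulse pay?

Pulse pays $48M.

Efficient allocation: AzureWave→Band G ($878M), TerraLink→Band F ($634M), Pulse→Band B ($863M); total welfare W = $2375M.
Pulse receives Band B at value $863M, so the others get W − 863 = $1512M.
Without Pulse: best allocation of the remaining 2 bidders over all 3 bands is AzureWave→Band G ($878M), TerraLink→Band B ($682M), total $1560M.
VCG payment = (others' best without Pulse) − (others' welfare with Pulse) = 1560 − 1512 = $48M.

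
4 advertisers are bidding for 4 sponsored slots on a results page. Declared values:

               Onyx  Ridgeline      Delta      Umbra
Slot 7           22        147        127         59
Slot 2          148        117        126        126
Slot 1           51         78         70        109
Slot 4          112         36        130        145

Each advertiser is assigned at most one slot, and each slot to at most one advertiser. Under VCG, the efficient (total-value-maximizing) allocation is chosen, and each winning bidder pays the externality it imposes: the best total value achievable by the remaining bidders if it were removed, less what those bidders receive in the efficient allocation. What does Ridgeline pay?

Efficient allocation: Onyx→Slot 2 ($148), Ridgeline→Slot 7 ($147), Delta→Slot 4 ($130), Umbra→Slot 1 ($109); total welfare W = $534.
Ridgeline receives Slot 7 at value $147, so the others get W − 147 = $387.
Without Ridgeline: best allocation of the remaining 3 bidders over all 4 slots is Onyx→Slot 2 ($148), Delta→Slot 7 ($127), Umbra→Slot 4 ($145), total $420.
VCG payment = (others' best without Ridgeline) − (others' welfare with Ridgeline) = 420 − 387 = $33.

Ridgeline pays $33.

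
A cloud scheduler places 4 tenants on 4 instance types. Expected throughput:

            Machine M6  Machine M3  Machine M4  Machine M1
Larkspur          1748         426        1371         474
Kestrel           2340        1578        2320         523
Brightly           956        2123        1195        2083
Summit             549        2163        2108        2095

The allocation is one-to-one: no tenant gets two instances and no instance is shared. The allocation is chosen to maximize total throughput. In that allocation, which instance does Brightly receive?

Brightly receives Machine M1.

Optimal: Larkspur→Machine M6 (1748 ops/s), Kestrel→Machine M4 (2320 ops/s), Brightly→Machine M1 (2083 ops/s), Summit→Machine M3 (2163 ops/s) — total 1748+2320+2083+2163 = 8314 ops/s.
Max-entry greedy (repeatedly take the single best remaining cell) gives 7957 ops/s, worse by 357.
Swapping Larkspur↔Summit (Larkspur→Machine M3 426 ops/s, Summit→Machine M6 549 ops/s) loses 2936.
Brightly's own top instance is Machine M3 (2123 ops/s), but forcing Brightly→Machine M3 and reassigning the rest optimally gives only 8286 ops/s — worse by 28.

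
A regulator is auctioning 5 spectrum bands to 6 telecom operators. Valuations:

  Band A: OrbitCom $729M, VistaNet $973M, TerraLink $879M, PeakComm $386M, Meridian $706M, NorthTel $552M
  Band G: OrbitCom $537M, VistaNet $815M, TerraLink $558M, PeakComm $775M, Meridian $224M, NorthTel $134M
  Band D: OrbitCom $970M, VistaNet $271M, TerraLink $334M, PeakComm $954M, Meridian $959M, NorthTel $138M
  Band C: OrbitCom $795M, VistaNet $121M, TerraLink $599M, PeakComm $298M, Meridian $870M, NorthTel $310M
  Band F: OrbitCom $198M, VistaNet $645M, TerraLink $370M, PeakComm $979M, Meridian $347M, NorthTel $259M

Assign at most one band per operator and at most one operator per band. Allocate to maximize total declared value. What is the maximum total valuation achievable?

Max total: $4513M

Optimal: TerraLink→Band A ($879M), VistaNet→Band G ($815M), OrbitCom→Band D ($970M), Meridian→Band C ($870M), PeakComm→Band F ($979M) — total 879+815+970+870+979 = $4513M.
Max-entry greedy (repeatedly take the single best remaining cell) gives $4350M, worse by 163.
Next-best assignment: TerraLink→Band A, VistaNet→Band G, Meridian→Band D, OrbitCom→Band C, PeakComm→Band F = $4427M.
Swapping TerraLink↔VistaNet (TerraLink→Band G $558M, VistaNet→Band A $973M) loses 163.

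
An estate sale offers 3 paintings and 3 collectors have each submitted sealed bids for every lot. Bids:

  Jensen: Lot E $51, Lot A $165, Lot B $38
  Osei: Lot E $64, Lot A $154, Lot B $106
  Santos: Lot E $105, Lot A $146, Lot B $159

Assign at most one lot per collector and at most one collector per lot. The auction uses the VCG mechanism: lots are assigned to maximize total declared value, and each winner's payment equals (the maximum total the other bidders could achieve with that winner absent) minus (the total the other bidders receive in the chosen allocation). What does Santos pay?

Santos pays $42.

Efficient allocation: Jensen→Lot A ($165), Osei→Lot E ($64), Santos→Lot B ($159); total welfare W = $388.
Santos receives Lot B at value $159, so the others get W − 159 = $229.
Without Santos: best allocation of the remaining 2 bidders over all 3 lots is Jensen→Lot A ($165), Osei→Lot B ($106), total $271.
VCG payment = (others' best without Santos) − (others' welfare with Santos) = 271 − 229 = $42.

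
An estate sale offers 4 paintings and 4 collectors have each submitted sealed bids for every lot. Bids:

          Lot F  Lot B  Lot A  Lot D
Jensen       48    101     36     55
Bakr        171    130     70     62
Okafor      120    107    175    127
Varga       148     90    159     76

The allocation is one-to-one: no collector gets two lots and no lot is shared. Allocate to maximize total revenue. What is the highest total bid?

Optimal: Jensen→Lot B ($101), Bakr→Lot F ($171), Okafor→Lot D ($127), Varga→Lot A ($159) — total 101+171+127+159 = $558.
Max-entry greedy (repeatedly take the single best remaining cell) gives $523, worse by 35.
Next-best assignment: Jensen→Lot B, Bakr→Lot F, Okafor→Lot A, Varga→Lot D = $523.
Checked against all permutations: $558 is optimal.

Maximum total: $558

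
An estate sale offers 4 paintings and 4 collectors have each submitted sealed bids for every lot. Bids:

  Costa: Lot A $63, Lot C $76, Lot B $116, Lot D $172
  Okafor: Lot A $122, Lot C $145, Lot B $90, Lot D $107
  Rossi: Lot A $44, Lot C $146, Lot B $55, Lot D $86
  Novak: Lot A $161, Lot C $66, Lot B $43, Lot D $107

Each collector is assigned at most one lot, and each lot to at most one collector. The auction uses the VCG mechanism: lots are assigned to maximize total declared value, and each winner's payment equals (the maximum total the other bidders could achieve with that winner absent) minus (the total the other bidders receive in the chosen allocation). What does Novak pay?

Efficient allocation: Costa→Lot D ($172), Okafor→Lot B ($90), Rossi→Lot C ($146), Novak→Lot A ($161); total welfare W = $569.
Novak receives Lot A at value $161, so the others get W − 161 = $408.
Without Novak: best allocation of the remaining 3 bidders over all 4 lots is Costa→Lot D ($172), Okafor→Lot A ($122), Rossi→Lot C ($146), total $440.
VCG payment = (others' best without Novak) − (others' welfare with Novak) = 440 − 408 = $32.

Novak pays $32.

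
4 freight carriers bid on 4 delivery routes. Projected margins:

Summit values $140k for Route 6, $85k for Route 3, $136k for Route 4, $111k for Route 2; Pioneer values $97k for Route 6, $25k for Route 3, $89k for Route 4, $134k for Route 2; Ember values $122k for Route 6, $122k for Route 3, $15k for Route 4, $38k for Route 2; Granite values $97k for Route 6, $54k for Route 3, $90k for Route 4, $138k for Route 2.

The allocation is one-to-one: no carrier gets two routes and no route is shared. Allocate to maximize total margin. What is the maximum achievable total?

Optimal: Summit→Route 4 ($136k), Pioneer→Route 6 ($97k), Ember→Route 3 ($122k), Granite→Route 2 ($138k) — total 136+97+122+138 = $493k.

Max total: $493k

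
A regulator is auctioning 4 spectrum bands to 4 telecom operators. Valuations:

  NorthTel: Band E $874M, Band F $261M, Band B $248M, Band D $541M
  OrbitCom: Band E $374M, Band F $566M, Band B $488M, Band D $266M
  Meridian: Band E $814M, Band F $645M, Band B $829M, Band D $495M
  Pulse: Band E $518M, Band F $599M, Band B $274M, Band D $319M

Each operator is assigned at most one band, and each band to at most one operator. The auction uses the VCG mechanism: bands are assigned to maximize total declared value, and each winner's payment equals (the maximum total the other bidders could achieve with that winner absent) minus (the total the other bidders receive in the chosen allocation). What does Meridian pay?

Efficient allocation: NorthTel→Band E ($874M), OrbitCom→Band F ($566M), Meridian→Band B ($829M), Pulse→Band D ($319M); total welfare W = $2588M.
Meridian receives Band B at value $829M, so the others get W − 829 = $1759M.
Without Meridian: best allocation of the remaining 3 bidders over all 4 bands is NorthTel→Band E ($874M), OrbitCom→Band B ($488M), Pulse→Band F ($599M), total $1961M.
VCG payment = (others' best without Meridian) − (others' welfare with Meridian) = 1961 − 1759 = $202M.

Meridian pays $202M.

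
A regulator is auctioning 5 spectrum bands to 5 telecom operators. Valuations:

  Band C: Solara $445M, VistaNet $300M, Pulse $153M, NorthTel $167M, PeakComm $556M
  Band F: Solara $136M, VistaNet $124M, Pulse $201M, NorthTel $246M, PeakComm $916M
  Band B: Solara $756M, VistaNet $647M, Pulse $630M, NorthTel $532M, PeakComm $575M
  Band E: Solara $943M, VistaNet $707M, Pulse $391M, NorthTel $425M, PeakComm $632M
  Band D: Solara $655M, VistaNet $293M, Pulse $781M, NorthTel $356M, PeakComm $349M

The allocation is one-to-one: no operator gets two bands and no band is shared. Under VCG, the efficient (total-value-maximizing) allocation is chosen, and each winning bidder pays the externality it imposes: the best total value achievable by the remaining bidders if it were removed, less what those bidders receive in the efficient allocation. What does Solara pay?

Efficient allocation: Solara→Band E ($943M), VistaNet→Band C ($300M), Pulse→Band D ($781M), NorthTel→Band B ($532M), PeakComm→Band F ($916M); total welfare W = $3472M.
Solara receives Band E at value $943M, so the others get W − 943 = $2529M.
Without Solara: best allocation of the remaining 4 bidders over all 5 bands is VistaNet→Band E ($707M), Pulse→Band D ($781M), NorthTel→Band B ($532M), PeakComm→Band F ($916M), total $2936M.
VCG payment = (others' best without Solara) − (others' welfare with Solara) = 2936 − 2529 = $407M.

Solara pays $407M.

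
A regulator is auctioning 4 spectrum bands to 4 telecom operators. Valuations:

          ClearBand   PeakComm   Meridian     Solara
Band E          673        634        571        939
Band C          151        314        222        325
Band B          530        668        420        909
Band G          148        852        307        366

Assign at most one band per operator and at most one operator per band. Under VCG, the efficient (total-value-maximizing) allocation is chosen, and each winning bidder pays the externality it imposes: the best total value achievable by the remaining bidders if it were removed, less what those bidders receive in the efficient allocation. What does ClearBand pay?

Efficient allocation: ClearBand→Band E ($673M), PeakComm→Band G ($852M), Meridian→Band C ($222M), Solara→Band B ($909M); total welfare W = $2656M.
ClearBand receives Band E at value $673M, so the others get W − 673 = $1983M.
Without ClearBand: best allocation of the remaining 3 bidders over all 4 bands is PeakComm→Band G ($852M), Meridian→Band E ($571M), Solara→Band B ($909M), total $2332M.
VCG payment = (others' best without ClearBand) − (others' welfare with ClearBand) = 2332 − 1983 = $349M.

ClearBand pays $349M.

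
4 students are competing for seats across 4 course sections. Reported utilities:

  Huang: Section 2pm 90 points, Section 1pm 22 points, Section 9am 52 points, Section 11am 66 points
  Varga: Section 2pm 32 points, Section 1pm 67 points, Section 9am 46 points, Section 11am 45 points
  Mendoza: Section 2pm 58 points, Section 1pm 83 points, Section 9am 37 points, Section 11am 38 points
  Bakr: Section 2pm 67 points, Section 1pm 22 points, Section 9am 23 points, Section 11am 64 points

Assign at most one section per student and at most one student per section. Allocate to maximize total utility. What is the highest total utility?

This is a one-to-one assignment (maximum-weight bipartite matching).
Optimal: Huang→Section 2pm (90 points), Varga→Section 9am (46 points), Mendoza→Section 1pm (83 points), Bakr→Section 11am (64 points) — total 90+46+83+64 = 283 points.
Row-greedy (each student in turn takes its best remaining section) gives 218 points, worse by 65.
Swapping Huang↔Bakr (Huang→Section 11am 66 points, Bakr→Section 2pm 67 points) loses 21.
Every other assignment is strictly worse.

Maximum total: 283 points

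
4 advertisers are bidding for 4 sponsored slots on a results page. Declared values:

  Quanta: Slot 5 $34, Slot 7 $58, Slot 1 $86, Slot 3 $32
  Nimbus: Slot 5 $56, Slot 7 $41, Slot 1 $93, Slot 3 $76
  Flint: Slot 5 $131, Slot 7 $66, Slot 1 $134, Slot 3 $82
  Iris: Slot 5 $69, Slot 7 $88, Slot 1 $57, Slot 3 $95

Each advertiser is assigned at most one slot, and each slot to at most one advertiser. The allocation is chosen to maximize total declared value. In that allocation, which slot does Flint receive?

Flint receives Slot 5.

Optimal: Quanta→Slot 1 ($86), Nimbus→Slot 3 ($76), Flint→Slot 5 ($131), Iris→Slot 7 ($88) — total 86+76+131+88 = $381.
Column-greedy (each slot in turn goes to its best remaining advertiser) gives $344, worse by 37.
No other one-to-one assignment exceeds $381.
Flint's own top slot is Slot 1 ($134), but forcing Flint→Slot 1 and reassigning the rest optimally gives only $343 — worse by 38.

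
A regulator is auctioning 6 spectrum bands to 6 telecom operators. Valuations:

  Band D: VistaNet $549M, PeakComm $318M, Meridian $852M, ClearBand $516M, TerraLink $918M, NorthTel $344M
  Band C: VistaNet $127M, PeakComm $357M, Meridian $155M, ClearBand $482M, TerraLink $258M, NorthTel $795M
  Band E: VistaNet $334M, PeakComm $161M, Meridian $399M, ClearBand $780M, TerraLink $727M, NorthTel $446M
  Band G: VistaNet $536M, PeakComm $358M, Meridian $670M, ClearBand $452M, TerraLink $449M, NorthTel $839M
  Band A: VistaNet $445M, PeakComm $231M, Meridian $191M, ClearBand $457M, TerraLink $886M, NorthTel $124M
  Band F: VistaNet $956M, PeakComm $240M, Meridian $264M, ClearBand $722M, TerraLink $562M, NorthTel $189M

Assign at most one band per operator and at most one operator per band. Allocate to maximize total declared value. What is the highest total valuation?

This is the linear assignment problem.
Optimal: VistaNet→Band F ($956M), PeakComm→Band C ($357M), Meridian→Band D ($852M), ClearBand→Band E ($780M), TerraLink→Band A ($886M), NorthTel→Band G ($839M) — total 956+357+852+780+886+839 = $4670M.
Column-greedy (each band in turn goes to its best remaining operator) gives $3848M, worse by 822.
Next-best assignment: VistaNet→Band F, PeakComm→Band G, Meridian→Band D, ClearBand→Band E, TerraLink→Band A, NorthTel→Band C = $4627M.
Checked against all permutations: $4670M is optimal.

Maximum total: $4670M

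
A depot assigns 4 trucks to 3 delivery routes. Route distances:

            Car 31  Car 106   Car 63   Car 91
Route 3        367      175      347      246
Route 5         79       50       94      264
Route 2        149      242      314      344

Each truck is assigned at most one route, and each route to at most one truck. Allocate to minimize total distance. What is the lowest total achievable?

Min total: 418 km

Optimal: Car 106→Route 3 (175 km), Car 63→Route 5 (94 km), Car 31→Route 2 (149 km) — total 175+94+149 = 418 km.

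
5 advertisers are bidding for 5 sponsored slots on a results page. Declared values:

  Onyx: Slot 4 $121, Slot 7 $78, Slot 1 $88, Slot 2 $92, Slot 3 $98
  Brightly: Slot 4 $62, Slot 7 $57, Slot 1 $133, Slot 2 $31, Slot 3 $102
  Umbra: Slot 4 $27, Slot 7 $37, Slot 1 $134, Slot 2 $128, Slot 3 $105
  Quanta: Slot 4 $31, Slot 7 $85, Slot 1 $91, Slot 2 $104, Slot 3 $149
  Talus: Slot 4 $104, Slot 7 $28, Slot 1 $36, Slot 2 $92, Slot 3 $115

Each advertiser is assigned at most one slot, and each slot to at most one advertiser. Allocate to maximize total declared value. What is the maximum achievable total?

Optimal: Onyx→Slot 7 ($78), Brightly→Slot 1 ($133), Umbra→Slot 2 ($128), Quanta→Slot 3 ($149), Talus→Slot 4 ($104) — total 78+133+128+149+104 = $592.
Row-greedy (each advertiser in turn takes its best remaining slot) gives $559, worse by 33.
Swapping Quanta↔Brightly (Quanta→Slot 1 $91, Brightly→Slot 3 $102) loses 89.

Max total: $592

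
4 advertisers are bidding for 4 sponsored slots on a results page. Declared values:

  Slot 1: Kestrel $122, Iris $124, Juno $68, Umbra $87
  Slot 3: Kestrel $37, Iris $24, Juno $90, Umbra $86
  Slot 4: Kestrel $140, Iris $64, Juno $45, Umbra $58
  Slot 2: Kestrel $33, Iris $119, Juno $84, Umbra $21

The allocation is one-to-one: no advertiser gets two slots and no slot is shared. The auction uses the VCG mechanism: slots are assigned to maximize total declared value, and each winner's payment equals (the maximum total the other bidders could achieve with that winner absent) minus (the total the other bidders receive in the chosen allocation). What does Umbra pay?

Efficient allocation: Kestrel→Slot 4 ($140), Iris→Slot 2 ($119), Juno→Slot 3 ($90), Umbra→Slot 1 ($87); total welfare W = $436.
Umbra receives Slot 1 at value $87, so the others get W − 87 = $349.
Without Umbra: best allocation of the remaining 3 bidders over all 4 slots is Kestrel→Slot 4 ($140), Iris→Slot 1 ($124), Juno→Slot 3 ($90), total $354.
VCG payment = (others' best without Umbra) − (others' welfare with Umbra) = 354 − 349 = $5.

Umbra pays $5.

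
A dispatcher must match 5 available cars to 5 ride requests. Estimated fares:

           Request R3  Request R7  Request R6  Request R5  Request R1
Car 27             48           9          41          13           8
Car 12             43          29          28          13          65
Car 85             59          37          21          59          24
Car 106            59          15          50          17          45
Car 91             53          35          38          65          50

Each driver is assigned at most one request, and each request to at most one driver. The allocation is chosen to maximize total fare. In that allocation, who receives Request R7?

Car 85 receives Request R7.

Optimal: Car 27→Request R6 ($41), Car 12→Request R1 ($65), Car 85→Request R7 ($37), Car 106→Request R3 ($59), Car 91→Request R5 ($65) — total 41+65+37+59+65 = $267.
Column-greedy (each request in turn goes to its best remaining driver) gives $222, worse by 45.
Next-best assignment: Car 27→Request R3, Car 12→Request R1, Car 85→Request R7, Car 106→Request R6, Car 91→Request R5 = $265.
Car 85's own top request is Request R3 ($59), but forcing Car 85→Request R3 and reassigning the rest optimally gives only $248 — worse by 19.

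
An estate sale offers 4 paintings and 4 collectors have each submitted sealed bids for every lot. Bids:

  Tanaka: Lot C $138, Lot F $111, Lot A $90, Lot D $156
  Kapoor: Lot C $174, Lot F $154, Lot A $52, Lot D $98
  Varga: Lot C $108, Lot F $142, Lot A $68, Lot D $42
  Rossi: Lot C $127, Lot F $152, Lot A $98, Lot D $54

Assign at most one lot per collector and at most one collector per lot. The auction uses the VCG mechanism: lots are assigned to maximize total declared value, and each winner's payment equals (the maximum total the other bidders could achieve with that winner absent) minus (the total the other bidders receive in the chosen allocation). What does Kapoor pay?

Efficient allocation: Tanaka→Lot D ($156), Kapoor→Lot C ($174), Varga→Lot F ($142), Rossi→Lot A ($98); total welfare W = $570.
Kapoor receives Lot C at value $174, so the others get W − 174 = $396.
Without Kapoor: best allocation of the remaining 3 bidders over all 4 lots is Tanaka→Lot D ($156), Varga→Lot F ($142), Rossi→Lot C ($127), total $425.
VCG payment = (others' best without Kapoor) − (others' welfare with Kapoor) = 425 − 396 = $29.

Kapoor pays $29.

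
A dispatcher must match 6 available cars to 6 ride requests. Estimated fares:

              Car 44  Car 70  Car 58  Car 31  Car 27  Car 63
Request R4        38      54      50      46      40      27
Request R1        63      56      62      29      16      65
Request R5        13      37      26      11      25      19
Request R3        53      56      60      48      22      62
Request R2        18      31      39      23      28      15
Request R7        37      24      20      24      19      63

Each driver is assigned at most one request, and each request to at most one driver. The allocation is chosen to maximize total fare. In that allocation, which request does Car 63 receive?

Optimal: Car 44→Request R1 ($63), Car 70→Request R5 ($37), Car 58→Request R3 ($60), Car 31→Request R4 ($46), Car 27→Request R2 ($28), Car 63→Request R7 ($63) — total 63+37+60+46+28+63 = $297.
Next-best assignment: Car 44→Request R1, Car 70→Request R4, Car 58→Request R2, Car 31→Request R3, Car 27→Request R5, Car 63→Request R7 = $292.
Checked against all permutations: $297 is optimal.
Car 63's own top request is Request R1 ($65), but forcing Car 63→Request R1 and reassigning the rest optimally gives only $273 — worse by 24.

Car 63 receives Request R7.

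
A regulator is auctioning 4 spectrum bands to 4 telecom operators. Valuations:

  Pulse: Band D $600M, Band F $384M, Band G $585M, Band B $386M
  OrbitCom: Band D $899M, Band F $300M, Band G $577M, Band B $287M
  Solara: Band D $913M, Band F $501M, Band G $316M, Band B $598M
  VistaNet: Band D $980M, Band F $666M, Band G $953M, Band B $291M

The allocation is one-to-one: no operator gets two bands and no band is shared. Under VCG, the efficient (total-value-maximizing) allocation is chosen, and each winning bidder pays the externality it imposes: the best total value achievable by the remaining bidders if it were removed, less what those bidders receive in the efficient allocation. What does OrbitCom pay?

Efficient allocation: Pulse→Band F ($384M), OrbitCom→Band D ($899M), Solara→Band B ($598M), VistaNet→Band G ($953M); total welfare W = $2834M.
OrbitCom receives Band D at value $899M, so the others get W − 899 = $1935M.
Without OrbitCom: best allocation of the remaining 3 bidders over all 4 bands is Pulse→Band B ($386M), Solara→Band D ($913M), VistaNet→Band G ($953M), total $2252M.
VCG payment = (others' best without OrbitCom) − (others' welfare with OrbitCom) = 2252 − 1935 = $317M.

OrbitCom pays $317M.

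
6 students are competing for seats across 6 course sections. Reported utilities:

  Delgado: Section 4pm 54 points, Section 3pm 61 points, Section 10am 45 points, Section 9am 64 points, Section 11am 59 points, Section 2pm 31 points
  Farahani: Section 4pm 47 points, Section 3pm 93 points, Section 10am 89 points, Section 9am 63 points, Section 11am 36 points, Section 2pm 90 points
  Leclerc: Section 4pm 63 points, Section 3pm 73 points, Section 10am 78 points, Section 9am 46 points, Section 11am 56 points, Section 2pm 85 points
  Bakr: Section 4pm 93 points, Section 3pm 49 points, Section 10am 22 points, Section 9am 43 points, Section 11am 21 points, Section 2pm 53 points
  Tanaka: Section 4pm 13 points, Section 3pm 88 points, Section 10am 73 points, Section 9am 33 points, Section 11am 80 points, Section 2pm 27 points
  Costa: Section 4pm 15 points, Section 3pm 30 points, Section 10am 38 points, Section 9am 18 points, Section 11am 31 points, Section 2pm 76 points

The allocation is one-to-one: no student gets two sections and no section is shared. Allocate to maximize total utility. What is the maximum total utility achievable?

Treat this as an assignment problem: match each student to one section.
Optimal: Delgado→Section 9am (64 points), Farahani→Section 3pm (93 points), Leclerc→Section 10am (78 points), Bakr→Section 4pm (93 points), Tanaka→Section 11am (80 points), Costa→Section 2pm (76 points) — total 64+93+78+93+80+76 = 484 points.
Max-entry greedy (repeatedly take the single best remaining cell) gives 453 points, worse by 31.
Next-best assignment: Delgado→Section 9am, Farahani→Section 10am, Leclerc→Section 3pm, Bakr→Section 4pm, Tanaka→Section 11am, Costa→Section 2pm = 475 points.

Maximum total: 484 points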